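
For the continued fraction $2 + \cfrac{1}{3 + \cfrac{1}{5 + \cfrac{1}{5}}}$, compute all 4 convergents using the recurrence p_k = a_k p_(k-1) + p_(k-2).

2/1, 7/3, 37/16, 192/83

Using the convergent recurrence p_i = a_i*p_{i-1} + p_{i-2}, q_i = a_i*q_{i-1} + q_{i-2} with p_{-2}=0, p_{-1}=1, q_{-2}=1, q_{-1}=0:
  i=0: a_0=2, p_0 = 2*1 + 0 = 2, q_0 = 2*0 + 1 = 1.
  i=1: a_1=3, p_1 = 3*2 + 1 = 7, q_1 = 3*1 + 0 = 3.
  i=2: a_2=5, p_2 = 5*7 + 2 = 37, q_2 = 5*3 + 1 = 16.
  i=3: a_3=5, p_3 = 5*37 + 7 = 192, q_3 = 5*16 + 3 = 83.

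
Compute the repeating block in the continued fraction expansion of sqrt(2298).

[47; (1, 14, 1, 94)]

Write x_i = (sqrt(2298) + m_i)/d_i with (m_0, d_0) = (0, 1). a_0 = floor(sqrt(2298)) = 47, since 47^2 = 2209 <= 2298 < 2304 = 48^2.
Iterate m_{i+1} = d_i*a_i - m_i, d_{i+1} = (2298 - m_{i+1}^2)/d_i, a_{i+1} = floor((a_0 + m_{i+1})/d_{i+1}):
  m_1 = 1*47 - 0 = 47, d_1 = (2298 - 47^2)/1 = 89/1 = 89, a_1 = floor((47 + 47)/89) = 1.
  m_2 = 89*1 - 47 = 42, d_2 = (2298 - 42^2)/89 = 534/89 = 6, a_2 = floor((47 + 42)/6) = 14.
  m_3 = 6*14 - 42 = 42, d_3 = (2298 - 42^2)/6 = 534/6 = 89, a_3 = floor((47 + 42)/89) = 1.
  m_4 = 89*1 - 42 = 47, d_4 = (2298 - 47^2)/89 = 89/89 = 1, a_4 = floor((47 + 47)/1) = 94.
  m_5 = 1*94 - 47 = 47, d_5 = (2298 - 47^2)/1 = 89/1 = 89: (m_5, d_5) = (m_1, d_1) = (47, 89), so from here the quotients repeat a_1, ..., a_4; the period length is 4.
Hence the expansion of sqrt(2298) is a_0 = 47 followed by the repeating block 1, 14, 1, 94 (period 4).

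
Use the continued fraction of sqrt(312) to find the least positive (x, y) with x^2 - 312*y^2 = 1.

(x, y) = (53, 3)

First expand sqrt(312) as a continued fraction. With x_i = (sqrt(312) + m_i)/d_i and (m_0, d_0) = (0, 1): a_0 = floor(sqrt(312)) = 17, since 17^2 = 289 <= 312 < 324 = 18^2.
Iterate m_{i+1} = d_i*a_i - m_i, d_{i+1} = (312 - m_{i+1}^2)/d_i, a_{i+1} = floor((a_0 + m_{i+1})/d_{i+1}):
  m_1 = 1*17 - 0 = 17, d_1 = (312 - 17^2)/1 = 23/1 = 23, a_1 = floor((17 + 17)/23) = 1.
  m_2 = 23*1 - 17 = 6, d_2 = (312 - 6^2)/23 = 276/23 = 12, a_2 = floor((17 + 6)/12) = 1.
  m_3 = 12*1 - 6 = 6, d_3 = (312 - 6^2)/12 = 276/12 = 23, a_3 = floor((17 + 6)/23) = 1.
  m_4 = 23*1 - 6 = 17, d_4 = (312 - 17^2)/23 = 23/23 = 1, a_4 = floor((17 + 17)/1) = 34.
  m_5 = 1*34 - 17 = 17, d_5 = (312 - 17^2)/1 = 23/1 = 23: (m_5, d_5) = (m_1, d_1) = (17, 23), so from here the quotients repeat a_1, ..., a_4; the period length is 4.
So sqrt(312) = [17; (1, 1, 1, 34)] with period length k = 4.
k is even, so the fundamental solution of x^2 - 312y^2 = 1 is (p_{k-1}, q_{k-1}) = (p_3, q_3); compute convergents through index 3.
Convergents (p_i = a_i*p_{i-1} + p_{i-2}, q_i = a_i*q_{i-1} + q_{i-2} with p_{-2}=0, p_{-1}=1, q_{-2}=1, q_{-1}=0):
  i=0: a_0=17, p_0 = 17*1 + 0 = 17, q_0 = 17*0 + 1 = 1.
  i=1: a_1=1, p_1 = 1*17 + 1 = 18, q_1 = 1*1 + 0 = 1.
  i=2: a_2=1, p_2 = 1*18 + 17 = 35, q_2 = 1*1 + 1 = 2.
  i=3: a_3=1, p_3 = 1*35 + 18 = 53, q_3 = 1*2 + 1 = 3.
Check: 53^2 - 312*3^2 = 2809 - 2808 = 1, so (x, y) = (53, 3) solves the equation, and by the theorem it is the least positive solution.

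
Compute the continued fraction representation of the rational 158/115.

Run the Euclidean algorithm on 158 and 115; the successive quotients are the partial quotients a_0, a_1, ... (each step inverts the fractional part left over by the previous one):
  158 = 1*115 + 43, so a_0 = 1.
  115 = 2*43 + 29, so a_1 = 2.
  43 = 1*29 + 14, so a_2 = 1.
  29 = 2*14 + 1, so a_3 = 2.
  14 = 14*1 + 0, so a_4 = 14.
The remainder reaches 0 after 5 divisions, so the expansion has 5 partial quotients, read off in order.

[1; 2, 1, 2, 14]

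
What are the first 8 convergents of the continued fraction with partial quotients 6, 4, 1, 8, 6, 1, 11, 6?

6/1, 25/4, 31/5, 273/44, 1669/269, 1942/313, 23031/3712, 140128/22585

Using the convergent recurrence p_i = a_i*p_{i-1} + p_{i-2}, q_i = a_i*q_{i-1} + q_{i-2} with p_{-2}=0, p_{-1}=1, q_{-2}=1, q_{-1}=0:
  i=0: a_0=6, p_0 = 6*1 + 0 = 6, q_0 = 6*0 + 1 = 1.
  i=1: a_1=4, p_1 = 4*6 + 1 = 25, q_1 = 4*1 + 0 = 4.
  i=2: a_2=1, p_2 = 1*25 + 6 = 31, q_2 = 1*4 + 1 = 5.
  i=3: a_3=8, p_3 = 8*31 + 25 = 273, q_3 = 8*5 + 4 = 44.
  i=4: a_4=6, p_4 = 6*273 + 31 = 1669, q_4 = 6*44 + 5 = 269.
  i=5: a_5=1, p_5 = 1*1669 + 273 = 1942, q_5 = 1*269 + 44 = 313.
  i=6: a_6=11, p_6 = 11*1942 + 1669 = 23031, q_6 = 11*313 + 269 = 3712.
  i=7: a_7=6, p_7 = 6*23031 + 1942 = 140128, q_7 = 6*3712 + 313 = 22585.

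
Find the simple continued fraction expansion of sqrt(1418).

[37; (1, 1, 1, 10, 10, 1, 1, 1, 74)]

Write x_i = (sqrt(1418) + m_i)/d_i with (m_0, d_0) = (0, 1). a_0 = floor(sqrt(1418)) = 37, since 37^2 = 1369 <= 1418 < 1444 = 38^2.
Iterate m_{i+1} = d_i*a_i - m_i, d_{i+1} = (1418 - m_{i+1}^2)/d_i, a_{i+1} = floor((a_0 + m_{i+1})/d_{i+1}):
  m_1 = 1*37 - 0 = 37, d_1 = (1418 - 37^2)/1 = 49/1 = 49, a_1 = floor((37 + 37)/49) = 1.
  m_2 = 49*1 - 37 = 12, d_2 = (1418 - 12^2)/49 = 1274/49 = 26, a_2 = floor((37 + 12)/26) = 1.
  m_3 = 26*1 - 12 = 14, d_3 = (1418 - 14^2)/26 = 1222/26 = 47, a_3 = floor((37 + 14)/47) = 1.
  m_4 = 47*1 - 14 = 33, d_4 = (1418 - 33^2)/47 = 329/47 = 7, a_4 = floor((37 + 33)/7) = 10.
  m_5 = 7*10 - 33 = 37, d_5 = (1418 - 37^2)/7 = 49/7 = 7, a_5 = floor((37 + 37)/7) = 10.
  m_6 = 7*10 - 37 = 33, d_6 = (1418 - 33^2)/7 = 329/7 = 47, a_6 = floor((37 + 33)/47) = 1.
  m_7 = 47*1 - 33 = 14, d_7 = (1418 - 14^2)/47 = 1222/47 = 26, a_7 = floor((37 + 14)/26) = 1.
  m_8 = 26*1 - 14 = 12, d_8 = (1418 - 12^2)/26 = 1274/26 = 49, a_8 = floor((37 + 12)/49) = 1.
  m_9 = 49*1 - 12 = 37, d_9 = (1418 - 37^2)/49 = 49/49 = 1, a_9 = floor((37 + 37)/1) = 74.
  m_10 = 1*74 - 37 = 37, d_10 = (1418 - 37^2)/1 = 49/1 = 49: (m_10, d_10) = (m_1, d_1) = (37, 49), so from here the quotients repeat a_1, ..., a_9; the period length is 9.
Hence the expansion of sqrt(1418) is a_0 = 37 followed by the repeating block 1, 1, 1, 10, 10, 1, 1, 1, 74 (period 9).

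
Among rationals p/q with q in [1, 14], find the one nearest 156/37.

Expand x = 156/37 as a continued fraction with the Euclidean algorithm:
  156 = 4*37 + 8, so a_0 = 4.
  37 = 4*8 + 5, so a_1 = 4.
  8 = 1*5 + 3, so a_2 = 1.
  5 = 1*3 + 2, so a_3 = 1.
  3 = 1*2 + 1, so a_4 = 1.
  2 = 2*1 + 0, so a_5 = 2.
so x = [4; 4, 1, 1, 1, 2].
Convergents (p_i = a_i*p_{i-1} + p_{i-2}, q_i = a_i*q_{i-1} + q_{i-2} with p_{-2}=0, p_{-1}=1, q_{-2}=1, q_{-1}=0), until the denominator exceeds 14:
  i=0: a_0=4, p_0 = 4*1 + 0 = 4, q_0 = 4*0 + 1 = 1.
  i=1: a_1=4, p_1 = 4*4 + 1 = 17, q_1 = 4*1 + 0 = 4.
  i=2: a_2=1, p_2 = 1*17 + 4 = 21, q_2 = 1*4 + 1 = 5.
  i=3: a_3=1, p_3 = 1*21 + 17 = 38, q_3 = 1*5 + 4 = 9.
  i=4: a_4=1, p_4 = 1*38 + 21 = 59, q_4 = 1*9 + 5 = 14.
  i=5: a_5=2, p_5 = 2*59 + 38 = 156, q_5 = 2*14 + 9 = 37.
q_5 = 37 > 14, so the last convergent with denominator <= 14 is p_4/q_4 = 59/14.
The closest fraction with denominator <= 14 is either p_4/q_4 or the intermediate fraction (k*p_4 + p_3)/(k*q_4 + q_3) with the largest k >= 1 whose denominator stays <= 14; these approach x as k grows, and every other convergent or intermediate fraction in range is farther away.
Largest k: floor((14 - q_3)/q_4) = floor((14 - 9)/14) = 0.
Since k = 0, no intermediate fraction beyond p_4/q_4 has denominator <= 14, so the convergent 59/14 is the closest (its error is |156*14 - 59*37|/(37*14) = 1/518).

59/14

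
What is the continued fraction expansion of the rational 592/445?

Run the Euclidean algorithm on 592 and 445; the successive quotients are the partial quotients a_0, a_1, ... (each step inverts the fractional part left over by the previous one):
  592 = 1*445 + 147, so a_0 = 1.
  445 = 3*147 + 4, so a_1 = 3.
  147 = 36*4 + 3, so a_2 = 36.
  4 = 1*3 + 1, so a_3 = 1.
  3 = 3*1 + 0, so a_4 = 3.
The remainder reaches 0 after 5 divisions, so the expansion has 5 partial quotients, read off in order.

[1; 3, 36, 1, 3]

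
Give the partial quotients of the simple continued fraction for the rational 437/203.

Run the Euclidean algorithm on 437 and 203; the successive quotients are the partial quotients a_0, a_1, ... (each step inverts the fractional part left over by the previous one):
  437 = 2*203 + 31, so a_0 = 2.
  203 = 6*31 + 17, so a_1 = 6.
  31 = 1*17 + 14, so a_2 = 1.
  17 = 1*14 + 3, so a_3 = 1.
  14 = 4*3 + 2, so a_4 = 4.
  3 = 1*2 + 1, so a_5 = 1.
  2 = 2*1 + 0, so a_6 = 2.
The remainder reaches 0 after 7 divisions, so the expansion has 7 partial quotients, read off in order.

[2; 6, 1, 1, 4, 1, 2]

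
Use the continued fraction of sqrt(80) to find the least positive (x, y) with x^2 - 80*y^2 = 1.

First expand sqrt(80) as a continued fraction. With x_i = (sqrt(80) + m_i)/d_i and (m_0, d_0) = (0, 1): a_0 = floor(sqrt(80)) = 8, since 8^2 = 64 <= 80 < 81 = 9^2.
Iterate m_{i+1} = d_i*a_i - m_i, d_{i+1} = (80 - m_{i+1}^2)/d_i, a_{i+1} = floor((a_0 + m_{i+1})/d_{i+1}):
  m_1 = 1*8 - 0 = 8, d_1 = (80 - 8^2)/1 = 16/1 = 16, a_1 = floor((8 + 8)/16) = 1.
  m_2 = 16*1 - 8 = 8, d_2 = (80 - 8^2)/16 = 16/16 = 1, a_2 = floor((8 + 8)/1) = 16.
  m_3 = 1*16 - 8 = 8, d_3 = (80 - 8^2)/1 = 16/1 = 16: (m_3, d_3) = (m_1, d_1) = (8, 16), so from here the quotients repeat a_1, a_2; the period length is 2.
So sqrt(80) = [8; (1, 16)] with period length k = 2.
k is even, so the fundamental solution of x^2 - 80y^2 = 1 is (p_{k-1}, q_{k-1}) = (p_1, q_1); compute convergents through index 1.
Convergents (p_i = a_i*p_{i-1} + p_{i-2}, q_i = a_i*q_{i-1} + q_{i-2} with p_{-2}=0, p_{-1}=1, q_{-2}=1, q_{-1}=0):
  i=0: a_0=8, p_0 = 8*1 + 0 = 8, q_0 = 8*0 + 1 = 1.
  i=1: a_1=1, p_1 = 1*8 + 1 = 9, q_1 = 1*1 + 0 = 1.
Check: 9^2 - 80*1^2 = 81 - 80 = 1, so (x, y) = (9, 1) solves the equation, and by the theorem it is the least positive solution.

(x, y) = (9, 1)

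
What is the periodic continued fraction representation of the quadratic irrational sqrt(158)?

[12; (1, 1, 3, 12, 3, 1, 1, 24)]

Write x_i = (sqrt(158) + m_i)/d_i with (m_0, d_0) = (0, 1). a_0 = floor(sqrt(158)) = 12, since 12^2 = 144 <= 158 < 169 = 13^2.
Iterate m_{i+1} = d_i*a_i - m_i, d_{i+1} = (158 - m_{i+1}^2)/d_i, a_{i+1} = floor((a_0 + m_{i+1})/d_{i+1}):
  m_1 = 1*12 - 0 = 12, d_1 = (158 - 12^2)/1 = 14/1 = 14, a_1 = floor((12 + 12)/14) = 1.
  m_2 = 14*1 - 12 = 2, d_2 = (158 - 2^2)/14 = 154/14 = 11, a_2 = floor((12 + 2)/11) = 1.
  m_3 = 11*1 - 2 = 9, d_3 = (158 - 9^2)/11 = 77/11 = 7, a_3 = floor((12 + 9)/7) = 3.
  m_4 = 7*3 - 9 = 12, d_4 = (158 - 12^2)/7 = 14/7 = 2, a_4 = floor((12 + 12)/2) = 12.
  m_5 = 2*12 - 12 = 12, d_5 = (158 - 12^2)/2 = 14/2 = 7, a_5 = floor((12 + 12)/7) = 3.
  m_6 = 7*3 - 12 = 9, d_6 = (158 - 9^2)/7 = 77/7 = 11, a_6 = floor((12 + 9)/11) = 1.
  m_7 = 11*1 - 9 = 2, d_7 = (158 - 2^2)/11 = 154/11 = 14, a_7 = floor((12 + 2)/14) = 1.
  m_8 = 14*1 - 2 = 12, d_8 = (158 - 12^2)/14 = 14/14 = 1, a_8 = floor((12 + 12)/1) = 24.
  m_9 = 1*24 - 12 = 12, d_9 = (158 - 12^2)/1 = 14/1 = 14: (m_9, d_9) = (m_1, d_1) = (12, 14), so from here the quotients repeat a_1, ..., a_8; the period length is 8.
Hence the expansion of sqrt(158) is a_0 = 12 followed by the repeating block 1, 1, 3, 12, 3, 1, 1, 24 (period 8).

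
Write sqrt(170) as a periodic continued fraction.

[13; (26)]

Write x_i = (sqrt(170) + m_i)/d_i with (m_0, d_0) = (0, 1). a_0 = floor(sqrt(170)) = 13, since 13^2 = 169 <= 170 < 196 = 14^2.
Iterate m_{i+1} = d_i*a_i - m_i, d_{i+1} = (170 - m_{i+1}^2)/d_i, a_{i+1} = floor((a_0 + m_{i+1})/d_{i+1}):
  m_1 = 1*13 - 0 = 13, d_1 = (170 - 13^2)/1 = 1/1 = 1, a_1 = floor((13 + 13)/1) = 26.
  m_2 = 1*26 - 13 = 13, d_2 = (170 - 13^2)/1 = 1/1 = 1: (m_2, d_2) = (m_1, d_1) = (13, 1), so from here the quotient a_1 repeats; the period length is 1.
Hence the expansion of sqrt(170) is a_0 = 13 followed by the repeating block 26 (period 1).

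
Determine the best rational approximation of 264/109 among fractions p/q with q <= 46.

109/45

Expand x = 264/109 as a continued fraction with the Euclidean algorithm:
  264 = 2*109 + 46, so a_0 = 2.
  109 = 2*46 + 17, so a_1 = 2.
  46 = 2*17 + 12, so a_2 = 2.
  17 = 1*12 + 5, so a_3 = 1.
  12 = 2*5 + 2, so a_4 = 2.
  5 = 2*2 + 1, so a_5 = 2.
  2 = 2*1 + 0, so a_6 = 2.
so x = [2; 2, 2, 1, 2, 2, 2].
Convergents (p_i = a_i*p_{i-1} + p_{i-2}, q_i = a_i*q_{i-1} + q_{i-2} with p_{-2}=0, p_{-1}=1, q_{-2}=1, q_{-1}=0), until the denominator exceeds 46:
  i=0: a_0=2, p_0 = 2*1 + 0 = 2, q_0 = 2*0 + 1 = 1.
  i=1: a_1=2, p_1 = 2*2 + 1 = 5, q_1 = 2*1 + 0 = 2.
  i=2: a_2=2, p_2 = 2*5 + 2 = 12, q_2 = 2*2 + 1 = 5.
  i=3: a_3=1, p_3 = 1*12 + 5 = 17, q_3 = 1*5 + 2 = 7.
  i=4: a_4=2, p_4 = 2*17 + 12 = 46, q_4 = 2*7 + 5 = 19.
  i=5: a_5=2, p_5 = 2*46 + 17 = 109, q_5 = 2*19 + 7 = 45.
  i=6: a_6=2, p_6 = 2*109 + 46 = 264, q_6 = 2*45 + 19 = 109.
q_6 = 109 > 46, so the last convergent with denominator <= 46 is p_5/q_5 = 109/45.
The closest fraction with denominator <= 46 is either p_5/q_5 or the intermediate fraction (k*p_5 + p_4)/(k*q_5 + q_4) with the largest k >= 1 whose denominator stays <= 46; these approach x as k grows, and every other convergent or intermediate fraction in range is farther away.
Largest k: floor((46 - q_4)/q_5) = floor((46 - 19)/45) = 0.
Since k = 0, no intermediate fraction beyond p_5/q_5 has denominator <= 46, so the convergent 109/45 is the closest (its error is |264*45 - 109*109|/(109*45) = 1/4905).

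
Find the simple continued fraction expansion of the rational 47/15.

Run the Euclidean algorithm on 47 and 15; the successive quotients are the partial quotients a_0, a_1, ... (each step inverts the fractional part left over by the previous one):
  47 = 3*15 + 2, so a_0 = 3.
  15 = 7*2 + 1, so a_1 = 7.
  2 = 2*1 + 0, so a_2 = 2.
The remainder reaches 0 after 3 divisions, so the expansion has 3 partial quotients, read off in order.

[3; 7, 2]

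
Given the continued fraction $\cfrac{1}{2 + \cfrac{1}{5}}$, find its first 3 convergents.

Using the convergent recurrence p_i = a_i*p_{i-1} + p_{i-2}, q_i = a_i*q_{i-1} + q_{i-2} with p_{-2}=0, p_{-1}=1, q_{-2}=1, q_{-1}=0:
  i=0: a_0=0, p_0 = 0*1 + 0 = 0, q_0 = 0*0 + 1 = 1.
  i=1: a_1=2, p_1 = 2*0 + 1 = 1, q_1 = 2*1 + 0 = 2.
  i=2: a_2=5, p_2 = 5*1 + 0 = 5, q_2 = 5*2 + 1 = 11.

0/1, 1/2, 5/11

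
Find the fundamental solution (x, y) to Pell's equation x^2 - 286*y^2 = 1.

(x, y) = (561835, 33222)

First expand sqrt(286) as a continued fraction. With x_i = (sqrt(286) + m_i)/d_i and (m_0, d_0) = (0, 1): a_0 = floor(sqrt(286)) = 16, since 16^2 = 256 <= 286 < 289 = 17^2.
Iterate m_{i+1} = d_i*a_i - m_i, d_{i+1} = (286 - m_{i+1}^2)/d_i, a_{i+1} = floor((a_0 + m_{i+1})/d_{i+1}):
  m_1 = 1*16 - 0 = 16, d_1 = (286 - 16^2)/1 = 30/1 = 30, a_1 = floor((16 + 16)/30) = 1.
  m_2 = 30*1 - 16 = 14, d_2 = (286 - 14^2)/30 = 90/30 = 3, a_2 = floor((16 + 14)/3) = 10.
  m_3 = 3*10 - 14 = 16, d_3 = (286 - 16^2)/3 = 30/3 = 10, a_3 = floor((16 + 16)/10) = 3.
  m_4 = 10*3 - 16 = 14, d_4 = (286 - 14^2)/10 = 90/10 = 9, a_4 = floor((16 + 14)/9) = 3.
  m_5 = 9*3 - 14 = 13, d_5 = (286 - 13^2)/9 = 117/9 = 13, a_5 = floor((16 + 13)/13) = 2.
  m_6 = 13*2 - 13 = 13, d_6 = (286 - 13^2)/13 = 117/13 = 9, a_6 = floor((16 + 13)/9) = 3.
  m_7 = 9*3 - 13 = 14, d_7 = (286 - 14^2)/9 = 90/9 = 10, a_7 = floor((16 + 14)/10) = 3.
  m_8 = 10*3 - 14 = 16, d_8 = (286 - 16^2)/10 = 30/10 = 3, a_8 = floor((16 + 16)/3) = 10.
  m_9 = 3*10 - 16 = 14, d_9 = (286 - 14^2)/3 = 90/3 = 30, a_9 = floor((16 + 14)/30) = 1.
  m_10 = 30*1 - 14 = 16, d_10 = (286 - 16^2)/30 = 30/30 = 1, a_10 = floor((16 + 16)/1) = 32.
  m_11 = 1*32 - 16 = 16, d_11 = (286 - 16^2)/1 = 30/1 = 30: (m_11, d_11) = (m_1, d_1) = (16, 30), so from here the quotients repeat a_1, ..., a_10; the period length is 10.
So sqrt(286) = [16; (1, 10, 3, 3, 2, 3, 3, 10, 1, 32)] with period length k = 10.
k is even, so the fundamental solution of x^2 - 286y^2 = 1 is (p_{k-1}, q_{k-1}) = (p_9, q_9); compute convergents through index 9.
Convergents (p_i = a_i*p_{i-1} + p_{i-2}, q_i = a_i*q_{i-1} + q_{i-2} with p_{-2}=0, p_{-1}=1, q_{-2}=1, q_{-1}=0):
  i=0: a_0=16, p_0 = 16*1 + 0 = 16, q_0 = 16*0 + 1 = 1.
  i=1: a_1=1, p_1 = 1*16 + 1 = 17, q_1 = 1*1 + 0 = 1.
  i=2: a_2=10, p_2 = 10*17 + 16 = 186, q_2 = 10*1 + 1 = 11.
  i=3: a_3=3, p_3 = 3*186 + 17 = 575, q_3 = 3*11 + 1 = 34.
  i=4: a_4=3, p_4 = 3*575 + 186 = 1911, q_4 = 3*34 + 11 = 113.
  i=5: a_5=2, p_5 = 2*1911 + 575 = 4397, q_5 = 2*113 + 34 = 260.
  i=6: a_6=3, p_6 = 3*4397 + 1911 = 15102, q_6 = 3*260 + 113 = 893.
  i=7: a_7=3, p_7 = 3*15102 + 4397 = 49703, q_7 = 3*893 + 260 = 2939.
  i=8: a_8=10, p_8 = 10*49703 + 15102 = 512132, q_8 = 10*2939 + 893 = 30283.
  i=9: a_9=1, p_9 = 1*512132 + 49703 = 561835, q_9 = 1*30283 + 2939 = 33222.
Check: 561835^2 - 286*33222^2 = 315658567225 - 315658567224 = 1, so (x, y) = (561835, 33222) solves the equation, and by the theorem it is the least positive solution.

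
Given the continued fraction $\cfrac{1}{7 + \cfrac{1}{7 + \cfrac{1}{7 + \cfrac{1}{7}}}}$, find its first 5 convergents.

Using the convergent recurrence p_i = a_i*p_{i-1} + p_{i-2}, q_i = a_i*q_{i-1} + q_{i-2} with p_{-2}=0, p_{-1}=1, q_{-2}=1, q_{-1}=0:
  i=0: a_0=0, p_0 = 0*1 + 0 = 0, q_0 = 0*0 + 1 = 1.
  i=1: a_1=7, p_1 = 7*0 + 1 = 1, q_1 = 7*1 + 0 = 7.
  i=2: a_2=7, p_2 = 7*1 + 0 = 7, q_2 = 7*7 + 1 = 50.
  i=3: a_3=7, p_3 = 7*7 + 1 = 50, q_3 = 7*50 + 7 = 357.
  i=4: a_4=7, p_4 = 7*50 + 7 = 357, q_4 = 7*357 + 50 = 2549.

0/1, 1/7, 7/50, 50/357, 357/2549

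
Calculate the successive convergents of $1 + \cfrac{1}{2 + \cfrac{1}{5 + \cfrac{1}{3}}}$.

Using the convergent recurrence p_i = a_i*p_{i-1} + p_{i-2}, q_i = a_i*q_{i-1} + q_{i-2} with p_{-2}=0, p_{-1}=1, q_{-2}=1, q_{-1}=0:
  i=0: a_0=1, p_0 = 1*1 + 0 = 1, q_0 = 1*0 + 1 = 1.
  i=1: a_1=2, p_1 = 2*1 + 1 = 3, q_1 = 2*1 + 0 = 2.
  i=2: a_2=5, p_2 = 5*3 + 1 = 16, q_2 = 5*2 + 1 = 11.
  i=3: a_3=3, p_3 = 3*16 + 3 = 51, q_3 = 3*11 + 2 = 35.

1/1, 3/2, 16/11, 51/35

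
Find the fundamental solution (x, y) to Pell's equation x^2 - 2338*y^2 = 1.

(x, y) = (675683, 13974)

First expand sqrt(2338) as a continued fraction. With x_i = (sqrt(2338) + m_i)/d_i and (m_0, d_0) = (0, 1): a_0 = floor(sqrt(2338)) = 48, since 48^2 = 2304 <= 2338 < 2401 = 49^2.
Iterate m_{i+1} = d_i*a_i - m_i, d_{i+1} = (2338 - m_{i+1}^2)/d_i, a_{i+1} = floor((a_0 + m_{i+1})/d_{i+1}):
  m_1 = 1*48 - 0 = 48, d_1 = (2338 - 48^2)/1 = 34/1 = 34, a_1 = floor((48 + 48)/34) = 2.
  m_2 = 34*2 - 48 = 20, d_2 = (2338 - 20^2)/34 = 1938/34 = 57, a_2 = floor((48 + 20)/57) = 1.
  m_3 = 57*1 - 20 = 37, d_3 = (2338 - 37^2)/57 = 969/57 = 17, a_3 = floor((48 + 37)/17) = 5.
  m_4 = 17*5 - 37 = 48, d_4 = (2338 - 48^2)/17 = 34/17 = 2, a_4 = floor((48 + 48)/2) = 48.
  m_5 = 2*48 - 48 = 48, d_5 = (2338 - 48^2)/2 = 34/2 = 17, a_5 = floor((48 + 48)/17) = 5.
  m_6 = 17*5 - 48 = 37, d_6 = (2338 - 37^2)/17 = 969/17 = 57, a_6 = floor((48 + 37)/57) = 1.
  m_7 = 57*1 - 37 = 20, d_7 = (2338 - 20^2)/57 = 1938/57 = 34, a_7 = floor((48 + 20)/34) = 2.
  m_8 = 34*2 - 20 = 48, d_8 = (2338 - 48^2)/34 = 34/34 = 1, a_8 = floor((48 + 48)/1) = 96.
  m_9 = 1*96 - 48 = 48, d_9 = (2338 - 48^2)/1 = 34/1 = 34: (m_9, d_9) = (m_1, d_1) = (48, 34), so from here the quotients repeat a_1, ..., a_8; the period length is 8.
So sqrt(2338) = [48; (2, 1, 5, 48, 5, 1, 2, 96)] with period length k = 8.
k is even, so the fundamental solution of x^2 - 2338y^2 = 1 is (p_{k-1}, q_{k-1}) = (p_7, q_7); compute convergents through index 7.
Convergents (p_i = a_i*p_{i-1} + p_{i-2}, q_i = a_i*q_{i-1} + q_{i-2} with p_{-2}=0, p_{-1}=1, q_{-2}=1, q_{-1}=0):
  i=0: a_0=48, p_0 = 48*1 + 0 = 48, q_0 = 48*0 + 1 = 1.
  i=1: a_1=2, p_1 = 2*48 + 1 = 97, q_1 = 2*1 + 0 = 2.
  i=2: a_2=1, p_2 = 1*97 + 48 = 145, q_2 = 1*2 + 1 = 3.
  i=3: a_3=5, p_3 = 5*145 + 97 = 822, q_3 = 5*3 + 2 = 17.
  i=4: a_4=48, p_4 = 48*822 + 145 = 39601, q_4 = 48*17 + 3 = 819.
  i=5: a_5=5, p_5 = 5*39601 + 822 = 198827, q_5 = 5*819 + 17 = 4112.
  i=6: a_6=1, p_6 = 1*198827 + 39601 = 238428, q_6 = 1*4112 + 819 = 4931.
  i=7: a_7=2, p_7 = 2*238428 + 198827 = 675683, q_7 = 2*4931 + 4112 = 13974.
Check: 675683^2 - 2338*13974^2 = 456547516489 - 456547516488 = 1, so (x, y) = (675683, 13974) solves the equation, and by the theorem it is the least positive solution.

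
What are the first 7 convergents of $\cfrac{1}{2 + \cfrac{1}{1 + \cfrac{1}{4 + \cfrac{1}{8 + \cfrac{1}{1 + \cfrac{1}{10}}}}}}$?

Using the convergent recurrence p_i = a_i*p_{i-1} + p_{i-2}, q_i = a_i*q_{i-1} + q_{i-2} with p_{-2}=0, p_{-1}=1, q_{-2}=1, q_{-1}=0:
  i=0: a_0=0, p_0 = 0*1 + 0 = 0, q_0 = 0*0 + 1 = 1.
  i=1: a_1=2, p_1 = 2*0 + 1 = 1, q_1 = 2*1 + 0 = 2.
  i=2: a_2=1, p_2 = 1*1 + 0 = 1, q_2 = 1*2 + 1 = 3.
  i=3: a_3=4, p_3 = 4*1 + 1 = 5, q_3 = 4*3 + 2 = 14.
  i=4: a_4=8, p_4 = 8*5 + 1 = 41, q_4 = 8*14 + 3 = 115.
  i=5: a_5=1, p_5 = 1*41 + 5 = 46, q_5 = 1*115 + 14 = 129.
  i=6: a_6=10, p_6 = 10*46 + 41 = 501, q_6 = 10*129 + 115 = 1405.

0/1, 1/2, 1/3, 5/14, 41/115, 46/129, 501/1405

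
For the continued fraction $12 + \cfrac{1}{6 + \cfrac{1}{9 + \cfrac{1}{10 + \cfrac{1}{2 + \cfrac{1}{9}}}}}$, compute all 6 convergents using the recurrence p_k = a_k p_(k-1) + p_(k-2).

12/1, 73/6, 669/55, 6763/556, 14195/1167, 134518/11059

Using the convergent recurrence p_i = a_i*p_{i-1} + p_{i-2}, q_i = a_i*q_{i-1} + q_{i-2} with p_{-2}=0, p_{-1}=1, q_{-2}=1, q_{-1}=0:
  i=0: a_0=12, p_0 = 12*1 + 0 = 12, q_0 = 12*0 + 1 = 1.
  i=1: a_1=6, p_1 = 6*12 + 1 = 73, q_1 = 6*1 + 0 = 6.
  i=2: a_2=9, p_2 = 9*73 + 12 = 669, q_2 = 9*6 + 1 = 55.
  i=3: a_3=10, p_3 = 10*669 + 73 = 6763, q_3 = 10*55 + 6 = 556.
  i=4: a_4=2, p_4 = 2*6763 + 669 = 14195, q_4 = 2*556 + 55 = 1167.
  i=5: a_5=9, p_5 = 9*14195 + 6763 = 134518, q_5 = 9*1167 + 556 = 11059.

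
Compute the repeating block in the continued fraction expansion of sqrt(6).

[2; (2, 4)]

Write x_i = (sqrt(6) + m_i)/d_i with (m_0, d_0) = (0, 1). a_0 = floor(sqrt(6)) = 2, since 2^2 = 4 <= 6 < 9 = 3^2.
Iterate m_{i+1} = d_i*a_i - m_i, d_{i+1} = (6 - m_{i+1}^2)/d_i, a_{i+1} = floor((a_0 + m_{i+1})/d_{i+1}):
  m_1 = 1*2 - 0 = 2, d_1 = (6 - 2^2)/1 = 2/1 = 2, a_1 = floor((2 + 2)/2) = 2.
  m_2 = 2*2 - 2 = 2, d_2 = (6 - 2^2)/2 = 2/2 = 1, a_2 = floor((2 + 2)/1) = 4.
  m_3 = 1*4 - 2 = 2, d_3 = (6 - 2^2)/1 = 2/1 = 2: (m_3, d_3) = (m_1, d_1) = (2, 2), so from here the quotients repeat a_1, a_2; the period length is 2.
Hence the expansion of sqrt(6) is a_0 = 2 followed by the repeating block 2, 4 (period 2).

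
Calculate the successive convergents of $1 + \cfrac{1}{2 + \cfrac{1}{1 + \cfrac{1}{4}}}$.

1/1, 3/2, 4/3, 19/14

Using the convergent recurrence p_i = a_i*p_{i-1} + p_{i-2}, q_i = a_i*q_{i-1} + q_{i-2} with p_{-2}=0, p_{-1}=1, q_{-2}=1, q_{-1}=0:
  i=0: a_0=1, p_0 = 1*1 + 0 = 1, q_0 = 1*0 + 1 = 1.
  i=1: a_1=2, p_1 = 2*1 + 1 = 3, q_1 = 2*1 + 0 = 2.
  i=2: a_2=1, p_2 = 1*3 + 1 = 4, q_2 = 1*2 + 1 = 3.
  i=3: a_3=4, p_3 = 4*4 + 3 = 19, q_3 = 4*3 + 2 = 14.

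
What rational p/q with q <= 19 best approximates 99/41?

29/12

Expand x = 99/41 as a continued fraction with the Euclidean algorithm:
  99 = 2*41 + 17, so a_0 = 2.
  41 = 2*17 + 7, so a_1 = 2.
  17 = 2*7 + 3, so a_2 = 2.
  7 = 2*3 + 1, so a_3 = 2.
  3 = 3*1 + 0, so a_4 = 3.
so x = [2; 2, 2, 2, 3].
Convergents (p_i = a_i*p_{i-1} + p_{i-2}, q_i = a_i*q_{i-1} + q_{i-2} with p_{-2}=0, p_{-1}=1, q_{-2}=1, q_{-1}=0), until the denominator exceeds 19:
  i=0: a_0=2, p_0 = 2*1 + 0 = 2, q_0 = 2*0 + 1 = 1.
  i=1: a_1=2, p_1 = 2*2 + 1 = 5, q_1 = 2*1 + 0 = 2.
  i=2: a_2=2, p_2 = 2*5 + 2 = 12, q_2 = 2*2 + 1 = 5.
  i=3: a_3=2, p_3 = 2*12 + 5 = 29, q_3 = 2*5 + 2 = 12.
  i=4: a_4=3, p_4 = 3*29 + 12 = 99, q_4 = 3*12 + 5 = 41.
q_4 = 41 > 19, so the last convergent with denominator <= 19 is p_3/q_3 = 29/12.
The closest fraction with denominator <= 19 is either p_3/q_3 or the intermediate fraction (k*p_3 + p_2)/(k*q_3 + q_2) with the largest k >= 1 whose denominator stays <= 19; these approach x as k grows, and every other convergent or intermediate fraction in range is farther away.
Largest k: floor((19 - q_2)/q_3) = floor((19 - 5)/12) = 1.
That gives (1*29 + 12)/(1*12 + 5) = 41/17.
Compare the errors: |x - 29/12| = |99*12 - 29*41|/(41*12) = 1/492, and |x - 41/17| = |99*17 - 41*41|/(41*17) = 2/697.
Cross-multiplying, 1*697 = 697 < 984 = 2*492, so 1/492 is smaller: the convergent 29/12 is closer to x than 41/17.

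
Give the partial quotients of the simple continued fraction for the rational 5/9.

[0; 1, 1, 4]

Run the Euclidean algorithm on 5 and 9; the successive quotients are the partial quotients a_0, a_1, ... (each step inverts the fractional part left over by the previous one):
  5 = 0*9 + 5, so a_0 = 0.
  9 = 1*5 + 4, so a_1 = 1.
  5 = 1*4 + 1, so a_2 = 1.
  4 = 4*1 + 0, so a_3 = 4.
The remainder reaches 0 after 4 divisions, so the expansion has 4 partial quotients, read off in order.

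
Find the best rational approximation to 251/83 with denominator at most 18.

3/1

Expand x = 251/83 as a continued fraction with the Euclidean algorithm:
  251 = 3*83 + 2, so a_0 = 3.
  83 = 41*2 + 1, so a_1 = 41.
  2 = 2*1 + 0, so a_2 = 2.
so x = [3; 41, 2].
Convergents (p_i = a_i*p_{i-1} + p_{i-2}, q_i = a_i*q_{i-1} + q_{i-2} with p_{-2}=0, p_{-1}=1, q_{-2}=1, q_{-1}=0), until the denominator exceeds 18:
  i=0: a_0=3, p_0 = 3*1 + 0 = 3, q_0 = 3*0 + 1 = 1.
  i=1: a_1=41, p_1 = 41*3 + 1 = 124, q_1 = 41*1 + 0 = 41.
q_1 = 41 > 18, so the last convergent with denominator <= 18 is p_0/q_0 = 3/1.
The closest fraction with denominator <= 18 is either p_0/q_0 or the intermediate fraction (k*p_0 + p_{-1})/(k*q_0 + q_{-1}) with the largest k >= 1 whose denominator stays <= 18; these approach x as k grows, and every other convergent or intermediate fraction in range is farther away.
Largest k: floor((18 - q_{-1})/q_0) = floor((18 - 0)/1) = 18 (using the seeds p_{-1} = 1, q_{-1} = 0).
That gives (18*3 + 1)/(18*1 + 0) = 55/18.
Compare the errors: |x - 3/1| = |251*1 - 3*83|/(83*1) = 2/83, and |x - 55/18| = |251*18 - 55*83|/(83*18) = 47/1494.
Cross-multiplying, 2*1494 = 2988 < 3901 = 47*83, so 2/83 is smaller: the convergent 3/1 is closer to x than 55/18.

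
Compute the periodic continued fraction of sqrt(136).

[11; (1, 1, 1, 22)]

Write x_i = (sqrt(136) + m_i)/d_i with (m_0, d_0) = (0, 1). a_0 = floor(sqrt(136)) = 11, since 11^2 = 121 <= 136 < 144 = 12^2.
Iterate m_{i+1} = d_i*a_i - m_i, d_{i+1} = (136 - m_{i+1}^2)/d_i, a_{i+1} = floor((a_0 + m_{i+1})/d_{i+1}):
  m_1 = 1*11 - 0 = 11, d_1 = (136 - 11^2)/1 = 15/1 = 15, a_1 = floor((11 + 11)/15) = 1.
  m_2 = 15*1 - 11 = 4, d_2 = (136 - 4^2)/15 = 120/15 = 8, a_2 = floor((11 + 4)/8) = 1.
  m_3 = 8*1 - 4 = 4, d_3 = (136 - 4^2)/8 = 120/8 = 15, a_3 = floor((11 + 4)/15) = 1.
  m_4 = 15*1 - 4 = 11, d_4 = (136 - 11^2)/15 = 15/15 = 1, a_4 = floor((11 + 11)/1) = 22.
  m_5 = 1*22 - 11 = 11, d_5 = (136 - 11^2)/1 = 15/1 = 15: (m_5, d_5) = (m_1, d_1) = (11, 15), so from here the quotients repeat a_1, ..., a_4; the period length is 4.
Hence the expansion of sqrt(136) is a_0 = 11 followed by the repeating block 1, 1, 1, 22 (period 4).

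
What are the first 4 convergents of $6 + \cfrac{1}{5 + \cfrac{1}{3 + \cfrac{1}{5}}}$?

Using the convergent recurrence p_i = a_i*p_{i-1} + p_{i-2}, q_i = a_i*q_{i-1} + q_{i-2} with p_{-2}=0, p_{-1}=1, q_{-2}=1, q_{-1}=0:
  i=0: a_0=6, p_0 = 6*1 + 0 = 6, q_0 = 6*0 + 1 = 1.
  i=1: a_1=5, p_1 = 5*6 + 1 = 31, q_1 = 5*1 + 0 = 5.
  i=2: a_2=3, p_2 = 3*31 + 6 = 99, q_2 = 3*5 + 1 = 16.
  i=3: a_3=5, p_3 = 5*99 + 31 = 526, q_3 = 5*16 + 5 = 85.

6/1, 31/5, 99/16, 526/85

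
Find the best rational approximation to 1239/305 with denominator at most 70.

Expand x = 1239/305 as a continued fraction with the Euclidean algorithm:
  1239 = 4*305 + 19, so a_0 = 4.
  305 = 16*19 + 1, so a_1 = 16.
  19 = 19*1 + 0, so a_2 = 19.
so x = [4; 16, 19].
Convergents (p_i = a_i*p_{i-1} + p_{i-2}, q_i = a_i*q_{i-1} + q_{i-2} with p_{-2}=0, p_{-1}=1, q_{-2}=1, q_{-1}=0), until the denominator exceeds 70:
  i=0: a_0=4, p_0 = 4*1 + 0 = 4, q_0 = 4*0 + 1 = 1.
  i=1: a_1=16, p_1 = 16*4 + 1 = 65, q_1 = 16*1 + 0 = 16.
  i=2: a_2=19, p_2 = 19*65 + 4 = 1239, q_2 = 19*16 + 1 = 305.
q_2 = 305 > 70, so the last convergent with denominator <= 70 is p_1/q_1 = 65/16.
The closest fraction with denominator <= 70 is either p_1/q_1 or the intermediate fraction (k*p_1 + p_0)/(k*q_1 + q_0) with the largest k >= 1 whose denominator stays <= 70; these approach x as k grows, and every other convergent or intermediate fraction in range is farther away.
Largest k: floor((70 - q_0)/q_1) = floor((70 - 1)/16) = 4.
That gives (4*65 + 4)/(4*16 + 1) = 264/65.
Compare the errors: |x - 65/16| = |1239*16 - 65*305|/(305*16) = 1/4880, and |x - 264/65| = |1239*65 - 264*305|/(305*65) = 15/19825.
Cross-multiplying, 1*19825 = 19825 < 73200 = 15*4880, so 1/4880 is smaller: the convergent 65/16 is closer to x than 264/65.

65/16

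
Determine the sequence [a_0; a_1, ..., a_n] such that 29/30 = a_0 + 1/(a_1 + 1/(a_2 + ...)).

Run the Euclidean algorithm on 29 and 30; the successive quotients are the partial quotients a_0, a_1, ... (each step inverts the fractional part left over by the previous one):
  29 = 0*30 + 29, so a_0 = 0.
  30 = 1*29 + 1, so a_1 = 1.
  29 = 29*1 + 0, so a_2 = 29.
The remainder reaches 0 after 3 divisions, so the expansion has 3 partial quotients, read off in order.

[0; 1, 29]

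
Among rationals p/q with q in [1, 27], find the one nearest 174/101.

Expand x = 174/101 as a continued fraction with the Euclidean algorithm:
  174 = 1*101 + 73, so a_0 = 1.
  101 = 1*73 + 28, so a_1 = 1.
  73 = 2*28 + 17, so a_2 = 2.
  28 = 1*17 + 11, so a_3 = 1.
  17 = 1*11 + 6, so a_4 = 1.
  11 = 1*6 + 5, so a_5 = 1.
  6 = 1*5 + 1, so a_6 = 1.
  5 = 5*1 + 0, so a_7 = 5.
so x = [1; 1, 2, 1, 1, 1, 1, 5].
Convergents (p_i = a_i*p_{i-1} + p_{i-2}, q_i = a_i*q_{i-1} + q_{i-2} with p_{-2}=0, p_{-1}=1, q_{-2}=1, q_{-1}=0), until the denominator exceeds 27:
  i=0: a_0=1, p_0 = 1*1 + 0 = 1, q_0 = 1*0 + 1 = 1.
  i=1: a_1=1, p_1 = 1*1 + 1 = 2, q_1 = 1*1 + 0 = 1.
  i=2: a_2=2, p_2 = 2*2 + 1 = 5, q_2 = 2*1 + 1 = 3.
  i=3: a_3=1, p_3 = 1*5 + 2 = 7, q_3 = 1*3 + 1 = 4.
  i=4: a_4=1, p_4 = 1*7 + 5 = 12, q_4 = 1*4 + 3 = 7.
  i=5: a_5=1, p_5 = 1*12 + 7 = 19, q_5 = 1*7 + 4 = 11.
  i=6: a_6=1, p_6 = 1*19 + 12 = 31, q_6 = 1*11 + 7 = 18.
  i=7: a_7=5, p_7 = 5*31 + 19 = 174, q_7 = 5*18 + 11 = 101.
q_7 = 101 > 27, so the last convergent with denominator <= 27 is p_6/q_6 = 31/18.
The closest fraction with denominator <= 27 is either p_6/q_6 or the intermediate fraction (k*p_6 + p_5)/(k*q_6 + q_5) with the largest k >= 1 whose denominator stays <= 27; these approach x as k grows, and every other convergent or intermediate fraction in range is farther away.
Largest k: floor((27 - q_5)/q_6) = floor((27 - 11)/18) = 0.
Since k = 0, no intermediate fraction beyond p_6/q_6 has denominator <= 27, so the convergent 31/18 is the closest (its error is |174*18 - 31*101|/(101*18) = 1/1818).

31/18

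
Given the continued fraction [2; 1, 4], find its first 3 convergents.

Using the convergent recurrence p_i = a_i*p_{i-1} + p_{i-2}, q_i = a_i*q_{i-1} + q_{i-2} with p_{-2}=0, p_{-1}=1, q_{-2}=1, q_{-1}=0:
  i=0: a_0=2, p_0 = 2*1 + 0 = 2, q_0 = 2*0 + 1 = 1.
  i=1: a_1=1, p_1 = 1*2 + 1 = 3, q_1 = 1*1 + 0 = 1.
  i=2: a_2=4, p_2 = 4*3 + 2 = 14, q_2 = 4*1 + 1 = 5.

2/1, 3/1, 14/5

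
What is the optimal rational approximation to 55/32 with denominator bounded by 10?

12/7

Expand x = 55/32 as a continued fraction with the Euclidean algorithm:
  55 = 1*32 + 23, so a_0 = 1.
  32 = 1*23 + 9, so a_1 = 1.
  23 = 2*9 + 5, so a_2 = 2.
  9 = 1*5 + 4, so a_3 = 1.
  5 = 1*4 + 1, so a_4 = 1.
  4 = 4*1 + 0, so a_5 = 4.
so x = [1; 1, 2, 1, 1, 4].
Convergents (p_i = a_i*p_{i-1} + p_{i-2}, q_i = a_i*q_{i-1} + q_{i-2} with p_{-2}=0, p_{-1}=1, q_{-2}=1, q_{-1}=0), until the denominator exceeds 10:
  i=0: a_0=1, p_0 = 1*1 + 0 = 1, q_0 = 1*0 + 1 = 1.
  i=1: a_1=1, p_1 = 1*1 + 1 = 2, q_1 = 1*1 + 0 = 1.
  i=2: a_2=2, p_2 = 2*2 + 1 = 5, q_2 = 2*1 + 1 = 3.
  i=3: a_3=1, p_3 = 1*5 + 2 = 7, q_3 = 1*3 + 1 = 4.
  i=4: a_4=1, p_4 = 1*7 + 5 = 12, q_4 = 1*4 + 3 = 7.
  i=5: a_5=4, p_5 = 4*12 + 7 = 55, q_5 = 4*7 + 4 = 32.
q_5 = 32 > 10, so the last convergent with denominator <= 10 is p_4/q_4 = 12/7.
The closest fraction with denominator <= 10 is either p_4/q_4 or the intermediate fraction (k*p_4 + p_3)/(k*q_4 + q_3) with the largest k >= 1 whose denominator stays <= 10; these approach x as k grows, and every other convergent or intermediate fraction in range is farther away.
Largest k: floor((10 - q_3)/q_4) = floor((10 - 4)/7) = 0.
Since k = 0, no intermediate fraction beyond p_4/q_4 has denominator <= 10, so the convergent 12/7 is the closest (its error is |55*7 - 12*32|/(32*7) = 1/224).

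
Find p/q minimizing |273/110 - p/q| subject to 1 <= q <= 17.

Expand x = 273/110 as a continued fraction with the Euclidean algorithm:
  273 = 2*110 + 53, so a_0 = 2.
  110 = 2*53 + 4, so a_1 = 2.
  53 = 13*4 + 1, so a_2 = 13.
  4 = 4*1 + 0, so a_3 = 4.
so x = [2; 2, 13, 4].
Convergents (p_i = a_i*p_{i-1} + p_{i-2}, q_i = a_i*q_{i-1} + q_{i-2} with p_{-2}=0, p_{-1}=1, q_{-2}=1, q_{-1}=0), until the denominator exceeds 17:
  i=0: a_0=2, p_0 = 2*1 + 0 = 2, q_0 = 2*0 + 1 = 1.
  i=1: a_1=2, p_1 = 2*2 + 1 = 5, q_1 = 2*1 + 0 = 2.
  i=2: a_2=13, p_2 = 13*5 + 2 = 67, q_2 = 13*2 + 1 = 27.
q_2 = 27 > 17, so the last convergent with denominator <= 17 is p_1/q_1 = 5/2.
The closest fraction with denominator <= 17 is either p_1/q_1 or the intermediate fraction (k*p_1 + p_0)/(k*q_1 + q_0) with the largest k >= 1 whose denominator stays <= 17; these approach x as k grows, and every other convergent or intermediate fraction in range is farther away.
Largest k: floor((17 - q_0)/q_1) = floor((17 - 1)/2) = 8.
That gives (8*5 + 2)/(8*2 + 1) = 42/17.
Compare the errors: |x - 5/2| = |273*2 - 5*110|/(110*2) = 4/220, and |x - 42/17| = |273*17 - 42*110|/(110*17) = 21/1870.
Cross-multiplying, 21*220 = 4620 < 7480 = 4*1870, so 21/1870 is smaller: the intermediate fraction 42/17 is closer to x than 5/2.

42/17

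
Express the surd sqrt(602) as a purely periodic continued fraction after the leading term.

Write x_i = (sqrt(602) + m_i)/d_i with (m_0, d_0) = (0, 1). a_0 = floor(sqrt(602)) = 24, since 24^2 = 576 <= 602 < 625 = 25^2.
Iterate m_{i+1} = d_i*a_i - m_i, d_{i+1} = (602 - m_{i+1}^2)/d_i, a_{i+1} = floor((a_0 + m_{i+1})/d_{i+1}):
  m_1 = 1*24 - 0 = 24, d_1 = (602 - 24^2)/1 = 26/1 = 26, a_1 = floor((24 + 24)/26) = 1.
  m_2 = 26*1 - 24 = 2, d_2 = (602 - 2^2)/26 = 598/26 = 23, a_2 = floor((24 + 2)/23) = 1.
  m_3 = 23*1 - 2 = 21, d_3 = (602 - 21^2)/23 = 161/23 = 7, a_3 = floor((24 + 21)/7) = 6.
  m_4 = 7*6 - 21 = 21, d_4 = (602 - 21^2)/7 = 161/7 = 23, a_4 = floor((24 + 21)/23) = 1.
  m_5 = 23*1 - 21 = 2, d_5 = (602 - 2^2)/23 = 598/23 = 26, a_5 = floor((24 + 2)/26) = 1.
  m_6 = 26*1 - 2 = 24, d_6 = (602 - 24^2)/26 = 26/26 = 1, a_6 = floor((24 + 24)/1) = 48.
  m_7 = 1*48 - 24 = 24, d_7 = (602 - 24^2)/1 = 26/1 = 26: (m_7, d_7) = (m_1, d_1) = (24, 26), so from here the quotients repeat a_1, ..., a_6; the period length is 6.
Hence the expansion of sqrt(602) is a_0 = 24 followed by the repeating block 1, 1, 6, 1, 1, 48 (period 6).

[24; (1, 1, 6, 1, 1, 48)]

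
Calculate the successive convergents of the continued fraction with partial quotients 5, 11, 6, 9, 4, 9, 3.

Using the convergent recurrence p_i = a_i*p_{i-1} + p_{i-2}, q_i = a_i*q_{i-1} + q_{i-2} with p_{-2}=0, p_{-1}=1, q_{-2}=1, q_{-1}=0:
  i=0: a_0=5, p_0 = 5*1 + 0 = 5, q_0 = 5*0 + 1 = 1.
  i=1: a_1=11, p_1 = 11*5 + 1 = 56, q_1 = 11*1 + 0 = 11.
  i=2: a_2=6, p_2 = 6*56 + 5 = 341, q_2 = 6*11 + 1 = 67.
  i=3: a_3=9, p_3 = 9*341 + 56 = 3125, q_3 = 9*67 + 11 = 614.
  i=4: a_4=4, p_4 = 4*3125 + 341 = 12841, q_4 = 4*614 + 67 = 2523.
  i=5: a_5=9, p_5 = 9*12841 + 3125 = 118694, q_5 = 9*2523 + 614 = 23321.
  i=6: a_6=3, p_6 = 3*118694 + 12841 = 368923, q_6 = 3*23321 + 2523 = 72486.

5/1, 56/11, 341/67, 3125/614, 12841/2523, 118694/23321, 368923/72486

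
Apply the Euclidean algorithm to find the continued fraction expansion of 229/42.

Run the Euclidean algorithm on 229 and 42; the successive quotients are the partial quotients a_0, a_1, ... (each step inverts the fractional part left over by the previous one):
  229 = 5*42 + 19, so a_0 = 5.
  42 = 2*19 + 4, so a_1 = 2.
  19 = 4*4 + 3, so a_2 = 4.
  4 = 1*3 + 1, so a_3 = 1.
  3 = 3*1 + 0, so a_4 = 3.
The remainder reaches 0 after 5 divisions, so the expansion has 5 partial quotients, read off in order.

[5; 2, 4, 1, 3]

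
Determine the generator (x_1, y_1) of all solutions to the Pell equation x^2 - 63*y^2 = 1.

(x, y) = (8, 1)

First expand sqrt(63) as a continued fraction. With x_i = (sqrt(63) + m_i)/d_i and (m_0, d_0) = (0, 1): a_0 = floor(sqrt(63)) = 7, since 7^2 = 49 <= 63 < 64 = 8^2.
Iterate m_{i+1} = d_i*a_i - m_i, d_{i+1} = (63 - m_{i+1}^2)/d_i, a_{i+1} = floor((a_0 + m_{i+1})/d_{i+1}):
  m_1 = 1*7 - 0 = 7, d_1 = (63 - 7^2)/1 = 14/1 = 14, a_1 = floor((7 + 7)/14) = 1.
  m_2 = 14*1 - 7 = 7, d_2 = (63 - 7^2)/14 = 14/14 = 1, a_2 = floor((7 + 7)/1) = 14.
  m_3 = 1*14 - 7 = 7, d_3 = (63 - 7^2)/1 = 14/1 = 14: (m_3, d_3) = (m_1, d_1) = (7, 14), so from here the quotients repeat a_1, a_2; the period length is 2.
So sqrt(63) = [7; (1, 14)] with period length k = 2.
k is even, so the fundamental solution of x^2 - 63y^2 = 1 is (p_{k-1}, q_{k-1}) = (p_1, q_1); compute convergents through index 1.
Convergents (p_i = a_i*p_{i-1} + p_{i-2}, q_i = a_i*q_{i-1} + q_{i-2} with p_{-2}=0, p_{-1}=1, q_{-2}=1, q_{-1}=0):
  i=0: a_0=7, p_0 = 7*1 + 0 = 7, q_0 = 7*0 + 1 = 1.
  i=1: a_1=1, p_1 = 1*7 + 1 = 8, q_1 = 1*1 + 0 = 1.
Check: 8^2 - 63*1^2 = 64 - 63 = 1, so (x, y) = (8, 1) solves the equation, and by the theorem it is the least positive solution.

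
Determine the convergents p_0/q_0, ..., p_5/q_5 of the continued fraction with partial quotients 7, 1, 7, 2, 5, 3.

7/1, 8/1, 63/8, 134/17, 733/93, 2333/296

Using the convergent recurrence p_i = a_i*p_{i-1} + p_{i-2}, q_i = a_i*q_{i-1} + q_{i-2} with p_{-2}=0, p_{-1}=1, q_{-2}=1, q_{-1}=0:
  i=0: a_0=7, p_0 = 7*1 + 0 = 7, q_0 = 7*0 + 1 = 1.
  i=1: a_1=1, p_1 = 1*7 + 1 = 8, q_1 = 1*1 + 0 = 1.
  i=2: a_2=7, p_2 = 7*8 + 7 = 63, q_2 = 7*1 + 1 = 8.
  i=3: a_3=2, p_3 = 2*63 + 8 = 134, q_3 = 2*8 + 1 = 17.
  i=4: a_4=5, p_4 = 5*134 + 63 = 733, q_4 = 5*17 + 8 = 93.
  i=5: a_5=3, p_5 = 3*733 + 134 = 2333, q_5 = 3*93 + 17 = 296.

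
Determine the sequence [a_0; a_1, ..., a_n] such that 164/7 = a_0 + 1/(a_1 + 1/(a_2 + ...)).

Run the Euclidean algorithm on 164 and 7; the successive quotients are the partial quotients a_0, a_1, ... (each step inverts the fractional part left over by the previous one):
  164 = 23*7 + 3, so a_0 = 23.
  7 = 2*3 + 1, so a_1 = 2.
  3 = 3*1 + 0, so a_2 = 3.
The remainder reaches 0 after 3 divisions, so the expansion has 3 partial quotients, read off in order.

[23; 2, 3]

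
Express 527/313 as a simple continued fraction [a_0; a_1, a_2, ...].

Run the Euclidean algorithm on 527 and 313; the successive quotients are the partial quotients a_0, a_1, ... (each step inverts the fractional part left over by the previous one):
  527 = 1*313 + 214, so a_0 = 1.
  313 = 1*214 + 99, so a_1 = 1.
  214 = 2*99 + 16, so a_2 = 2.
  99 = 6*16 + 3, so a_3 = 6.
  16 = 5*3 + 1, so a_4 = 5.
  3 = 3*1 + 0, so a_5 = 3.
The remainder reaches 0 after 6 divisions, so the expansion has 6 partial quotients, read off in order.

[1; 1, 2, 6, 5, 3]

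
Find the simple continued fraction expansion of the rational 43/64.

Run the Euclidean algorithm on 43 and 64; the successive quotients are the partial quotients a_0, a_1, ... (each step inverts the fractional part left over by the previous one):
  43 = 0*64 + 43, so a_0 = 0.
  64 = 1*43 + 21, so a_1 = 1.
  43 = 2*21 + 1, so a_2 = 2.
  21 = 21*1 + 0, so a_3 = 21.
The remainder reaches 0 after 4 divisions, so the expansion has 4 partial quotients, read off in order.

[0; 1, 2, 21]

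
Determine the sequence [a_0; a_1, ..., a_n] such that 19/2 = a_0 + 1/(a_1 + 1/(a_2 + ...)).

Run the Euclidean algorithm on 19 and 2; the successive quotients are the partial quotients a_0, a_1, ... (each step inverts the fractional part left over by the previous one):
  19 = 9*2 + 1, so a_0 = 9.
  2 = 2*1 + 0, so a_1 = 2.
The remainder reaches 0 after 2 divisions, so the expansion has 2 partial quotients, read off in order.

[9; 2]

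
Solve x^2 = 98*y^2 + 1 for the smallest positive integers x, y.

First expand sqrt(98) as a continued fraction. With x_i = (sqrt(98) + m_i)/d_i and (m_0, d_0) = (0, 1): a_0 = floor(sqrt(98)) = 9, since 9^2 = 81 <= 98 < 100 = 10^2.
Iterate m_{i+1} = d_i*a_i - m_i, d_{i+1} = (98 - m_{i+1}^2)/d_i, a_{i+1} = floor((a_0 + m_{i+1})/d_{i+1}):
  m_1 = 1*9 - 0 = 9, d_1 = (98 - 9^2)/1 = 17/1 = 17, a_1 = floor((9 + 9)/17) = 1.
  m_2 = 17*1 - 9 = 8, d_2 = (98 - 8^2)/17 = 34/17 = 2, a_2 = floor((9 + 8)/2) = 8.
  m_3 = 2*8 - 8 = 8, d_3 = (98 - 8^2)/2 = 34/2 = 17, a_3 = floor((9 + 8)/17) = 1.
  m_4 = 17*1 - 8 = 9, d_4 = (98 - 9^2)/17 = 17/17 = 1, a_4 = floor((9 + 9)/1) = 18.
  m_5 = 1*18 - 9 = 9, d_5 = (98 - 9^2)/1 = 17/1 = 17: (m_5, d_5) = (m_1, d_1) = (9, 17), so from here the quotients repeat a_1, ..., a_4; the period length is 4.
So sqrt(98) = [9; (1, 8, 1, 18)] with period length k = 4.
k is even, so the fundamental solution of x^2 - 98y^2 = 1 is (p_{k-1}, q_{k-1}) = (p_3, q_3); compute convergents through index 3.
Convergents (p_i = a_i*p_{i-1} + p_{i-2}, q_i = a_i*q_{i-1} + q_{i-2} with p_{-2}=0, p_{-1}=1, q_{-2}=1, q_{-1}=0):
  i=0: a_0=9, p_0 = 9*1 + 0 = 9, q_0 = 9*0 + 1 = 1.
  i=1: a_1=1, p_1 = 1*9 + 1 = 10, q_1 = 1*1 + 0 = 1.
  i=2: a_2=8, p_2 = 8*10 + 9 = 89, q_2 = 8*1 + 1 = 9.
  i=3: a_3=1, p_3 = 1*89 + 10 = 99, q_3 = 1*9 + 1 = 10.
Check: 99^2 - 98*10^2 = 9801 - 9800 = 1, so (x, y) = (99, 10) solves the equation, and by the theorem it is the least positive solution.

(x, y) = (99, 10)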